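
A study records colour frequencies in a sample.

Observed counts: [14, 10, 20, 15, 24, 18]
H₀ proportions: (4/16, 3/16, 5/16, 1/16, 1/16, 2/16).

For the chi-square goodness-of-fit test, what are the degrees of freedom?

df = k − 1 = 6 − 1 = 5

degrees of freedom = 5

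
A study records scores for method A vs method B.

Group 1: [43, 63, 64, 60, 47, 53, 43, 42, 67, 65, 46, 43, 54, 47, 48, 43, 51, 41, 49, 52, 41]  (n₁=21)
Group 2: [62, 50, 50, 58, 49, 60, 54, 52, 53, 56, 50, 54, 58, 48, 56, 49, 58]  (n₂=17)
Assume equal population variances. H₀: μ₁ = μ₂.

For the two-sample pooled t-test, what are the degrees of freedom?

df = n₁ + n₂ − 2 = 21 + 17 − 2 = 36

degrees of freedom = 36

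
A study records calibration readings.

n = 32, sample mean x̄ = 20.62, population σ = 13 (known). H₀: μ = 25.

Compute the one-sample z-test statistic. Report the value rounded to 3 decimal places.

SE = σ/√n = 13/√32 = 2.2981
z = (x̄−μ₀)/SE = (20.62−25)/2.2981 = -1.9059

test statistic = -1.906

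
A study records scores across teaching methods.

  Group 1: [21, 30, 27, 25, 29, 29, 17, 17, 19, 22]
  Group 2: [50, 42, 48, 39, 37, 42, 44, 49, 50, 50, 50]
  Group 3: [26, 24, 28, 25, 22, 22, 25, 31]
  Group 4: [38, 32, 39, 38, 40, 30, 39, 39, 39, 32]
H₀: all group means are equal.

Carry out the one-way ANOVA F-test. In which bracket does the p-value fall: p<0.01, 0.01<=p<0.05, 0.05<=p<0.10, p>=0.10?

Group means [23.60, 45.55, 25.38, 36.60], grand mean 33.487
SSB = Σnᵢ(x̄ᵢ−x̄)² = 3200.341; SSW = ΣΣ(x−x̄ᵢ)² = 659.402
MSB = 3200.341/3 = 1066.7804; MSW = 659.402/35 = 18.8401
F = MSB/MSW = 56.6230
df = (3, 35)
p-value (upper-tail) = 0.00000
→ bracket: p<0.01

p-value bracket: p<0.01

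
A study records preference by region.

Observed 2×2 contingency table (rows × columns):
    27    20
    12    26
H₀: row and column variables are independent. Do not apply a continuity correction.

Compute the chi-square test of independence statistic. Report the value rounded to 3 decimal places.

Row totals [47, 38], col totals [39, 46], n=85
χ² = (27−21.56)²/21.56 + (20−25.44)²/25.44 + (12−17.44)²/17.44 + (26−20.56)²/20.56 = 5.6624
df = 1

test statistic = 5.662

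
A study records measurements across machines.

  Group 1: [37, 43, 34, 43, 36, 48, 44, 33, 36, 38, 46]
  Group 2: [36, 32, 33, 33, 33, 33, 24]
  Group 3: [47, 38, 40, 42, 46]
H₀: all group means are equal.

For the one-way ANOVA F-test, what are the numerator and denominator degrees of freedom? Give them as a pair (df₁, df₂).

k = 3 groups, N = 23 total
df = (k−1, N−k) = (3−1, 23−3) = (2, 20)

degrees of freedom = [2, 20]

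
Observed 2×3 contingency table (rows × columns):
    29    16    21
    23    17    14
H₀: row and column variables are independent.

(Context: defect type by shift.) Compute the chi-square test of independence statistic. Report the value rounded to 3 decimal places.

test statistic = 0.932

Row totals [66, 54], col totals [52, 33, 35], n=120
χ² = (29−28.60)²/28.60 + (16−18.15)²/18.15 + (21−19.25)²/19.25 + (23−23.40)²/23.40 + (17−14.85)²/14.85 + (14−15.75)²/15.75 = 0.9319
df = 2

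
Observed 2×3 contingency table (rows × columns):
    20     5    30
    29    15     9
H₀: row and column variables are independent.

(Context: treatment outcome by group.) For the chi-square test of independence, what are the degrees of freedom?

degrees of freedom = 2

df = (r−1)(c−1) = (2−1)·(3−1) = 2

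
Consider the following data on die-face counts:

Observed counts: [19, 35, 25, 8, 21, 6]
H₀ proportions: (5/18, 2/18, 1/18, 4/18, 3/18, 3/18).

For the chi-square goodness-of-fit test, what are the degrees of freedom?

degrees of freedom = 5

df = k − 1 = 6 − 1 = 5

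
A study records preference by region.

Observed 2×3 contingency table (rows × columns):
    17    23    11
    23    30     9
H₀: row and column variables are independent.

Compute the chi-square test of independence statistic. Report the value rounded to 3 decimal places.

Row totals [51, 62], col totals [40, 53, 20], n=113
χ² = (17−18.05)²/18.05 + (23−23.92)²/23.92 + (11−9.03)²/9.03 + (23−21.95)²/21.95 + (30−29.08)²/29.08 + (9−10.97)²/10.97 = 0.9629
df = 2

test statistic = 0.963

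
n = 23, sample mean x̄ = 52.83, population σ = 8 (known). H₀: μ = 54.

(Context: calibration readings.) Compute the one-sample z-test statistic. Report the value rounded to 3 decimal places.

SE = σ/√n = 8/√23 = 1.6681
z = (x̄−μ₀)/SE = (52.83−54)/1.6681 = -0.7014

test statistic = -0.701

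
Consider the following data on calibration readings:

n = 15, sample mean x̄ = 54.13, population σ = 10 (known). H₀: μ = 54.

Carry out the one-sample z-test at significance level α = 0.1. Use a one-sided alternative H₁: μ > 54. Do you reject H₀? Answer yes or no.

SE = σ/√n = 10/√15 = 2.5820
z = (x̄−μ₀)/SE = (54.13−54)/2.5820 = 0.0503
p-value (one-sided, H₁ greater) = 0.47992
At α=0.1: p ≥ α → fail to reject H₀

reject H₀: no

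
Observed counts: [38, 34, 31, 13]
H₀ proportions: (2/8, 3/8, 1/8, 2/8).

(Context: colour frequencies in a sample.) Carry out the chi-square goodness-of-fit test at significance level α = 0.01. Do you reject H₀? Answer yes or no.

reject H₀: yes

n = 116; E_i = n·p_i = [29.00, 43.50, 14.50, 29.00]
χ² = (38−29.00)²/29.00 + (34−43.50)²/43.50 + (31−14.50)²/14.50 + (13−29.00)²/29.00 = 32.4713
df = 3
p-value (upper-tail) = 0.00000
At α=0.01: p < α → reject H₀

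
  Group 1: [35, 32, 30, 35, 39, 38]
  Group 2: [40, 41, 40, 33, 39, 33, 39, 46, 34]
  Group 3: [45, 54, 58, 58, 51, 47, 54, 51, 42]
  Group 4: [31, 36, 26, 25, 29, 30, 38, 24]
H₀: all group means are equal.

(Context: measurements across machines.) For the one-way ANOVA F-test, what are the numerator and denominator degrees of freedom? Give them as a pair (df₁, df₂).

degrees of freedom = [3, 28]

k = 4 groups, N = 32 total
df = (k−1, N−k) = (4−1, 32−4) = (3, 28)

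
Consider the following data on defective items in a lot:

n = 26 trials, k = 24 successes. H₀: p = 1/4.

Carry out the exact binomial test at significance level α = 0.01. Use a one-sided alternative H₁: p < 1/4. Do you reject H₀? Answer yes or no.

Exact binomial: n=26, k=24, p₀=1/4=0.2500
P(X≤24) from Σ C(n,i)·p₀^i·(1−p₀)^(n−i)
p-value (one-sided, H₁ less) = 1.00000
At α=0.01: p ≥ α → fail to reject H₀

reject H₀: no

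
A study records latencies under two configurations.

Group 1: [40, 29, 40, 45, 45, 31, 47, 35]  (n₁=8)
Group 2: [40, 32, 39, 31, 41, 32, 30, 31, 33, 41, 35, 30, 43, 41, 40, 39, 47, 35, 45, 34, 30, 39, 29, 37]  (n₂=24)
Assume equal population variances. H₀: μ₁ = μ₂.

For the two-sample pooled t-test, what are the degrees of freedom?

degrees of freedom = 30

df = n₁ + n₂ − 2 = 8 + 24 − 2 = 30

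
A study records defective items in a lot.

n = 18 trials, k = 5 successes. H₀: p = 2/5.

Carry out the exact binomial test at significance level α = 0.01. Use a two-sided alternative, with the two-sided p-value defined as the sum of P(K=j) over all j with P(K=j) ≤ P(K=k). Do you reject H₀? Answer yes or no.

reject H₀: no

Exact binomial: n=18, k=5, p₀=2/5=0.4000
P(X=j) = C(n,j)·p₀^j·(1−p₀)^(n−j); p = Σ P(X=j) over j with P(X=j) ≤ P(X=5)
p-value (two-sided) = 0.34347
At α=0.01: p ≥ α → fail to reject H₀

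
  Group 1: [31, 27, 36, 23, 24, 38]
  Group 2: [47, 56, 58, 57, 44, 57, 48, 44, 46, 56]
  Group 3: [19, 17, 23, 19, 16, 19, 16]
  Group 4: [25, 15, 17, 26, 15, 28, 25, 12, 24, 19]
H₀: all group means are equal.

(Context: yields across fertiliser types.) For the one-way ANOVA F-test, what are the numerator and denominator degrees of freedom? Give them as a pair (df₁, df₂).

degrees of freedom = [3, 29]

k = 4 groups, N = 33 total
df = (k−1, N−k) = (4−1, 33−4) = (3, 29)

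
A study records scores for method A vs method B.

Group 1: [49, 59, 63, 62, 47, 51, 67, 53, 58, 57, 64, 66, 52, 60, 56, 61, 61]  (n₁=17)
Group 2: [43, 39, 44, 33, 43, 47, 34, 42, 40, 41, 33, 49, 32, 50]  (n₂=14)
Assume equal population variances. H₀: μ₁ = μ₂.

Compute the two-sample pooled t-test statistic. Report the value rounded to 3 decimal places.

test statistic = 8.065

x̄₁=58.000, s₁=5.927, n₁=17
x̄₂=40.714, s₂=5.954, n₂=14
s_p² = [16·5.927² + 13·5.954²]/29 = 35.2709
SE = √(s_p²·(1/17+1/14)) = 2.1434
t = (58.000−40.714)/2.1434 = 8.0647
df = 29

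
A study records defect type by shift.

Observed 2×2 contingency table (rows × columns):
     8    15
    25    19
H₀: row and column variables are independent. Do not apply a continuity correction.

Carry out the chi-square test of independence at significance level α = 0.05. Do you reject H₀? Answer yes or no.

Row totals [23, 44], col totals [33, 34], n=67
χ² = (8−11.33)²/11.33 + (15−11.67)²/11.67 + (25−21.67)²/21.67 + (19−22.33)²/22.33 = 2.9343
df = 1
p-value (upper-tail) = 0.08671
At α=0.05: p ≥ α → fail to reject H₀

reject H₀: no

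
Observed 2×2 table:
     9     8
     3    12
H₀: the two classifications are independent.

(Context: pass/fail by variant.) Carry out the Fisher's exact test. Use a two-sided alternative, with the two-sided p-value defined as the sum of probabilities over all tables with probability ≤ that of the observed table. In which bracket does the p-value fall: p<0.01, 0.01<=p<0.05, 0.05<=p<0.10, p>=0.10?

Margins: r₁=17, r₂=15, c₁=12, c₂=20, n=32
p_obs = C(17,9)·C(15,3)/C(32,12); sum pmf over tables with pmf ≤ p_obs
p-value (two-sided) = 0.07587
→ bracket: 0.05<=p<0.10

p-value bracket: 0.05<=p<0.10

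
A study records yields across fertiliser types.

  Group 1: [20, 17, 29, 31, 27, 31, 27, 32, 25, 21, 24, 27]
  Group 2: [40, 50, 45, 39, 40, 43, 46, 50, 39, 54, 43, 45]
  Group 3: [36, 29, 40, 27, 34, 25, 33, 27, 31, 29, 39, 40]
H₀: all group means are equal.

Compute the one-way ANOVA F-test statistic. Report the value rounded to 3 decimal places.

test statistic = 43.036

Group means [25.92, 44.50, 32.50], grand mean 34.306
SSB = Σnᵢ(x̄ᵢ−x̄)² = 2130.722; SSW = ΣΣ(x−x̄ᵢ)² = 816.917
MSB = 2130.722/2 = 1065.3611; MSW = 816.917/33 = 24.7551
F = MSB/MSW = 43.0361
df = (2, 33)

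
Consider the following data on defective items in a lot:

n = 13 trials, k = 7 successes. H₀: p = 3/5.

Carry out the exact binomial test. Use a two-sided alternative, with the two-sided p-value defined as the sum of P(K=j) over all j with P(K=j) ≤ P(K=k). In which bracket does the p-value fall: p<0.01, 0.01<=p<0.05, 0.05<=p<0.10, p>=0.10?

p-value bracket: p>=0.10

Exact binomial: n=13, k=7, p₀=3/5=0.6000
P(X=j) = C(n,j)·p₀^j·(1−p₀)^(n−j); p = Σ P(X=j) over j with P(X=j) ≤ P(X=7)
p-value (two-sided) = 0.77865
→ bracket: p>=0.10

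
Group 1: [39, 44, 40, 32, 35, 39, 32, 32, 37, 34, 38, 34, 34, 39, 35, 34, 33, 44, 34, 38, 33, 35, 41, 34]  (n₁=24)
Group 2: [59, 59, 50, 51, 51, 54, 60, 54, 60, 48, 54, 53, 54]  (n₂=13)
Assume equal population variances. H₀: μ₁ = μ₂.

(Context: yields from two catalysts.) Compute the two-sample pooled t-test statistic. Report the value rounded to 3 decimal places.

test statistic = -14.109

x̄₁=36.250, s₁=3.590, n₁=24
x̄₂=54.385, s₂=3.990, n₂=13
s_p² = [23·3.590² + 12·3.990²]/35 = 13.9308
SE = √(s_p²·(1/24+1/13)) = 1.2853
t = (36.250−54.385)/1.2853 = -14.1090
df = 35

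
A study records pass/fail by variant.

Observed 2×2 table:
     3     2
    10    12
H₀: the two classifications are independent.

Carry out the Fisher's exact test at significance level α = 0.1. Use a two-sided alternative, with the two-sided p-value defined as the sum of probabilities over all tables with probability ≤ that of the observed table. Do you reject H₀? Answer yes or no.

reject H₀: no

Margins: r₁=5, r₂=22, c₁=13, c₂=14, n=27
p_obs = C(5,3)·C(22,10)/C(27,13); sum pmf over tables with pmf ≤ p_obs
p-value (two-sided) = 0.64831
At α=0.1: p ≥ α → fail to reject H₀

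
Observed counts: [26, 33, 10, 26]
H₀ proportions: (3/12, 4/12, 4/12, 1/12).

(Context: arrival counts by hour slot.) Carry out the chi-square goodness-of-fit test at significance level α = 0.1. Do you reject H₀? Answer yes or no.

reject H₀: yes

n = 95; E_i = n·p_i = [23.75, 31.67, 31.67, 7.92]
χ² = (26−23.75)²/23.75 + (33−31.67)²/31.67 + (10−31.67)²/31.67 + (26−7.92)²/7.92 = 56.4000
df = 3
p-value (upper-tail) = 0.00000
At α=0.1: p < α → reject H₀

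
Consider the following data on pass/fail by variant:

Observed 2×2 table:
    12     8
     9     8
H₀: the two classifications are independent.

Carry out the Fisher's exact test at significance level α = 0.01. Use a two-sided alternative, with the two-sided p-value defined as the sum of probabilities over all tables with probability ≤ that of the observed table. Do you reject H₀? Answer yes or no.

reject H₀: no

Margins: r₁=20, r₂=17, c₁=21, c₂=16, n=37
p_obs = C(20,12)·C(17,9)/C(37,21); sum pmf over tables with pmf ≤ p_obs
p-value (two-sided) = 0.74631
At α=0.01: p ≥ α → fail to reject H₀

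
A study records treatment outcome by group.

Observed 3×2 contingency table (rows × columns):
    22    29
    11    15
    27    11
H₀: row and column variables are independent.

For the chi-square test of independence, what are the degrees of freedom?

df = (r−1)(c−1) = (3−1)·(2−1) = 2

degrees of freedom = 2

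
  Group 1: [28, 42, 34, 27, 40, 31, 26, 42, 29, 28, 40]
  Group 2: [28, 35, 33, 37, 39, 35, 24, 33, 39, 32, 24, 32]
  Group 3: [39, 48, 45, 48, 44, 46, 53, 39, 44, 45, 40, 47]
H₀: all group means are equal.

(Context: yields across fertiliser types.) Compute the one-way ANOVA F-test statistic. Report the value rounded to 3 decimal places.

test statistic = 20.216

Group means [33.36, 32.58, 44.83], grand mean 37.029
SSB = Σnᵢ(x̄ᵢ−x̄)² = 1115.843; SSW = ΣΣ(x−x̄ᵢ)² = 883.129
MSB = 1115.843/2 = 557.9213; MSW = 883.129/32 = 27.5978
F = MSB/MSW = 20.2162
df = (2, 32)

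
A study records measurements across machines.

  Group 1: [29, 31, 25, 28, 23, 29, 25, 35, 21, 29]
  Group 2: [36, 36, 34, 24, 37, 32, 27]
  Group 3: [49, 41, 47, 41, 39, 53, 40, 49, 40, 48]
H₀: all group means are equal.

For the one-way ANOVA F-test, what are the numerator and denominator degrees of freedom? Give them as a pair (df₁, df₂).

k = 3 groups, N = 27 total
df = (k−1, N−k) = (3−1, 27−3) = (2, 24)

degrees of freedom = [2, 24]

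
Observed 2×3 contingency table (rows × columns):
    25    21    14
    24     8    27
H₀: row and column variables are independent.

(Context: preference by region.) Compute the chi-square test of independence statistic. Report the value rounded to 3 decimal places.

Row totals [60, 59], col totals [49, 29, 41], n=119
χ² = (25−24.71)²/24.71 + (21−14.62)²/14.62 + (14−20.67)²/20.67 + (24−24.29)²/24.29 + (8−14.38)²/14.38 + (27−20.33)²/20.33 = 9.9622
df = 2

test statistic = 9.962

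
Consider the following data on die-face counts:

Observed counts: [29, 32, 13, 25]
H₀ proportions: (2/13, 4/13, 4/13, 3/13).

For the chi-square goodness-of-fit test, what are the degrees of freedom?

degrees of freedom = 3

df = k − 1 = 4 − 1 = 3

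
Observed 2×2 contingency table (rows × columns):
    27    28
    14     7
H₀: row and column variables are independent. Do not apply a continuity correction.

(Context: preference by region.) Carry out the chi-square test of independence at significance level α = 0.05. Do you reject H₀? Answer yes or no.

reject H₀: no

Row totals [55, 21], col totals [41, 35], n=76
χ² = (27−29.67)²/29.67 + (28−25.33)²/25.33 + (14−11.33)²/11.33 + (7−9.67)²/9.67 = 1.8896
df = 1
p-value (upper-tail) = 0.16925
At α=0.05: p ≥ α → fail to reject H₀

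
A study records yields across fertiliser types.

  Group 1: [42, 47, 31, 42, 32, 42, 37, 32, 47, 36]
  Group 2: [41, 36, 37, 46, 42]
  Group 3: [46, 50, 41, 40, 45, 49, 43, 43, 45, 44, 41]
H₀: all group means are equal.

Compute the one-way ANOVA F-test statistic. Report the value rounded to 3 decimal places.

test statistic = 3.780

Group means [38.80, 40.40, 44.27], grand mean 41.423
SSB = Σnᵢ(x̄ᵢ−x̄)² = 163.364; SSW = ΣΣ(x−x̄ᵢ)² = 496.982
MSB = 163.364/2 = 81.6822; MSW = 496.982/23 = 21.6079
F = MSB/MSW = 3.7802
df = (2, 23)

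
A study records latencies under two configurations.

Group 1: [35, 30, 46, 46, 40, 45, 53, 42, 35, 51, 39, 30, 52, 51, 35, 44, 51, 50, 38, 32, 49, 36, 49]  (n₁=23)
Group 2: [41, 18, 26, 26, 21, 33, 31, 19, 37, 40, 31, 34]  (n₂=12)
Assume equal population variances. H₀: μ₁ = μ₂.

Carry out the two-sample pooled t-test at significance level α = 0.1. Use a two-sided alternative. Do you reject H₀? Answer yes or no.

reject H₀: yes

x̄₁=42.565, s₁=7.579, n₁=23
x̄₂=29.750, s₂=7.829, n₂=12
s_p² = [22·7.579² + 11·7.829²]/33 = 58.7243
SE = √(s_p²·(1/23+1/12)) = 2.7289
t = (42.565−29.750)/2.7289 = 4.6961
df = 33
p-value (two-sided) = 0.00005
At α=0.1: p < α → reject H₀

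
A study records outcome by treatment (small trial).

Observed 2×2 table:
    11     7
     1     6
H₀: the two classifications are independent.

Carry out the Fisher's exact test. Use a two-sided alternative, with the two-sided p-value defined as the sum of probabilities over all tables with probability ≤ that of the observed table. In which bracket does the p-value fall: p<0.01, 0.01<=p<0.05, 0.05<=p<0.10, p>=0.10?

Margins: r₁=18, r₂=7, c₁=12, c₂=13, n=25
p_obs = C(18,11)·C(7,1)/C(25,12); sum pmf over tables with pmf ≤ p_obs
p-value (two-sided) = 0.07304
→ bracket: 0.05<=p<0.10

p-value bracket: 0.05<=p<0.10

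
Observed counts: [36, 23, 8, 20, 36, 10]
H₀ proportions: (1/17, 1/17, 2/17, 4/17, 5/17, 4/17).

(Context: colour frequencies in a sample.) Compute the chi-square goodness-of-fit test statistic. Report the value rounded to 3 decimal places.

n = 133; E_i = n·p_i = [7.82, 7.82, 15.65, 31.29, 39.12, 31.29]
χ² = (36−7.82)²/7.82 + (23−7.82)²/7.82 + (8−15.65)²/15.65 + (20−31.29)²/31.29 + (36−39.12)²/39.12 + (10−31.29)²/31.29 = 153.4692
df = 5

test statistic = 153.469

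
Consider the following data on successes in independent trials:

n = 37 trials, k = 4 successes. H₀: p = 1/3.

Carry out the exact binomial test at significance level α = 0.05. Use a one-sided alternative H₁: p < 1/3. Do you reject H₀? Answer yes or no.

reject H₀: yes

Exact binomial: n=37, k=4, p₀=1/3=0.3333
P(X≤4) from Σ C(n,i)·p₀^i·(1−p₀)^(n−i)
p-value (one-sided, H₁ less) = 0.00161
At α=0.05: p < α → reject H₀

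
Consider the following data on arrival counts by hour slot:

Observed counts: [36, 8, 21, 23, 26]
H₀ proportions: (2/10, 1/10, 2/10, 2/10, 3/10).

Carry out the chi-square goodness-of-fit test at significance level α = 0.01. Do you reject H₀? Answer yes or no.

n = 114; E_i = n·p_i = [22.80, 11.40, 22.80, 22.80, 34.20]
χ² = (36−22.80)²/22.80 + (8−11.40)²/11.40 + (21−22.80)²/22.80 + (23−22.80)²/22.80 + (26−34.20)²/34.20 = 10.7661
df = 4
p-value (upper-tail) = 0.02932
At α=0.01: p ≥ α → fail to reject H₀

reject H₀: no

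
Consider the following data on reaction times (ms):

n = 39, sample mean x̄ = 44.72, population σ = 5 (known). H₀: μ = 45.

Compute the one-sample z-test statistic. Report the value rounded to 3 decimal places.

test statistic = -0.350

SE = σ/√n = 5/√39 = 0.8006
z = (x̄−μ₀)/SE = (44.72−45)/0.8006 = -0.3497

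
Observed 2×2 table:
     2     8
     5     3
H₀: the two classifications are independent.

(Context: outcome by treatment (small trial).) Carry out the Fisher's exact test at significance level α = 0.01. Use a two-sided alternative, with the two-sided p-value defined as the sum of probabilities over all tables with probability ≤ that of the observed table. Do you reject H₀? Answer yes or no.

reject H₀: no

Margins: r₁=10, r₂=8, c₁=7, c₂=11, n=18
p_obs = C(10,2)·C(8,5)/C(18,7); sum pmf over tables with pmf ≤ p_obs
p-value (two-sided) = 0.14480
At α=0.01: p ≥ α → fail to reject H₀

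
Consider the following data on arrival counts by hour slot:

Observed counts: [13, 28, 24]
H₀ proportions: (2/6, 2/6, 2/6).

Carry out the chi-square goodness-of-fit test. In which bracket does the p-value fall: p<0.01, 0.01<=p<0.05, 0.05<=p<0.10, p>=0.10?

n = 65; E_i = n·p_i = [21.67, 21.67, 21.67]
χ² = (13−21.67)²/21.67 + (28−21.67)²/21.67 + (24−21.67)²/21.67 = 5.5692
df = 2
p-value (upper-tail) = 0.06175
→ bracket: 0.05<=p<0.10

p-value bracket: 0.05<=p<0.10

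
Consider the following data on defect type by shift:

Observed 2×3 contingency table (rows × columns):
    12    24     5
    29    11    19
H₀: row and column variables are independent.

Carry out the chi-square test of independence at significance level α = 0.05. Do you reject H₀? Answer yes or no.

Row totals [41, 59], col totals [41, 35, 24], n=100
χ² = (12−16.81)²/16.81 + (24−14.35)²/14.35 + (5−9.84)²/9.84 + (29−24.19)²/24.19 + (11−20.65)²/20.65 + (19−14.16)²/14.16 = 17.3667
df = 2
p-value (upper-tail) = 0.00017
At α=0.05: p < α → reject H₀

reject H₀: yes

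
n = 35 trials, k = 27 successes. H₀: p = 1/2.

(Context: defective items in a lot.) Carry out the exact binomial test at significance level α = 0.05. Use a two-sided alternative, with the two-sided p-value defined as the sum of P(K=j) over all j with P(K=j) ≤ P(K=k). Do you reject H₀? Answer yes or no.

reject H₀: yes

Exact binomial: n=35, k=27, p₀=1/2=0.5000
P(X=j) = C(n,j)·p₀^j·(1−p₀)^(n−j); p = Σ P(X=j) over j with P(X=j) ≤ P(X=27)
p-value (two-sided) = 0.00188
At α=0.05: p < α → reject H₀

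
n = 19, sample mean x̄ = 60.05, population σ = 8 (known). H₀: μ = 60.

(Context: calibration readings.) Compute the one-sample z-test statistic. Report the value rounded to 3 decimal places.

test statistic = 0.027

SE = σ/√n = 8/√19 = 1.8353
z = (x̄−μ₀)/SE = (60.05−60)/1.8353 = 0.0272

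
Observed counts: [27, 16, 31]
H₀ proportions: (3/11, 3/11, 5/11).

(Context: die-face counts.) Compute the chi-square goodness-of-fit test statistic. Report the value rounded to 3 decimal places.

test statistic = 3.377

n = 74; E_i = n·p_i = [20.18, 20.18, 33.64]
χ² = (27−20.18)²/20.18 + (16−20.18)²/20.18 + (31−33.64)²/33.64 = 3.3766
df = 2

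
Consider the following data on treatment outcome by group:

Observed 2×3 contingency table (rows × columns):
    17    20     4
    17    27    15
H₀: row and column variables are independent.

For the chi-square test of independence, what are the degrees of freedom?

degrees of freedom = 2

df = (r−1)(c−1) = (2−1)·(3−1) = 2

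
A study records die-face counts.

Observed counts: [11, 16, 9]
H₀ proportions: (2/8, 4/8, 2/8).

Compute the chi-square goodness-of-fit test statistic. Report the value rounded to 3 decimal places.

n = 36; E_i = n·p_i = [9.00, 18.00, 9.00]
χ² = (11−9.00)²/9.00 + (16−18.00)²/18.00 + (9−9.00)²/9.00 = 0.6667
df = 2

test statistic = 0.667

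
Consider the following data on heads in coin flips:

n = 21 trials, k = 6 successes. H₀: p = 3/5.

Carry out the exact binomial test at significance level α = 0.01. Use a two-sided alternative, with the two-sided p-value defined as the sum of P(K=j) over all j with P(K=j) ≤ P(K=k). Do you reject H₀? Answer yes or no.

Exact binomial: n=21, k=6, p₀=3/5=0.6000
P(X=j) = C(n,j)·p₀^j·(1−p₀)^(n−j); p = Σ P(X=j) over j with P(X=j) ≤ P(X=6)
p-value (two-sided) = 0.00593
At α=0.01: p < α → reject H₀

reject H₀: yes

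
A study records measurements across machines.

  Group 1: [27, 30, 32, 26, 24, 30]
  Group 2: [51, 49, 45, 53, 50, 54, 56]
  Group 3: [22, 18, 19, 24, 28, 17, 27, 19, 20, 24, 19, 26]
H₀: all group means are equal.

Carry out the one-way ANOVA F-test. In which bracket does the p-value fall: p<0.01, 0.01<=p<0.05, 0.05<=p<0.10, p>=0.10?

Group means [28.17, 51.14, 21.92], grand mean 31.600
SSB = Σnᵢ(x̄ᵢ−x̄)² = 3869.393; SSW = ΣΣ(x−x̄ᵢ)² = 280.607
MSB = 3869.393/2 = 1934.6964; MSW = 280.607/22 = 12.7549
F = MSB/MSW = 151.6830
df = (2, 22)
p-value (upper-tail) = 0.00000
→ bracket: p<0.01

p-value bracket: p<0.01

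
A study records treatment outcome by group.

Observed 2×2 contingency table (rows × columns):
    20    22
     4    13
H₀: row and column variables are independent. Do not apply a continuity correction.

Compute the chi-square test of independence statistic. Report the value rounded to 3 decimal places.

Row totals [42, 17], col totals [24, 35], n=59
χ² = (20−17.08)²/17.08 + (22−24.92)²/24.92 + (4−6.92)²/6.92 + (13−10.08)²/10.08 = 2.9103
df = 1

test statistic = 2.910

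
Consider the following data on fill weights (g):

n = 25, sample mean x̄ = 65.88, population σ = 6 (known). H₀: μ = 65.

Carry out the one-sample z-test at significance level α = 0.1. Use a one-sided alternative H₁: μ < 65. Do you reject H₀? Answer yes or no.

reject H₀: no

SE = σ/√n = 6/√25 = 1.2000
z = (x̄−μ₀)/SE = (65.88−65)/1.2000 = 0.7333
p-value (one-sided, H₁ less) = 0.76832
At α=0.1: p ≥ α → fail to reject H₀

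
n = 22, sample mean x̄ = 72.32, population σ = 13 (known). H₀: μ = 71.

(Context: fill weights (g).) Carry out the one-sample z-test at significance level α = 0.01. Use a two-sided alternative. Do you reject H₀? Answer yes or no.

SE = σ/√n = 13/√22 = 2.7716
z = (x̄−μ₀)/SE = (72.32−71)/2.7716 = 0.4763
p-value (two-sided) = 0.63389
At α=0.01: p ≥ α → fail to reject H₀

reject H₀: no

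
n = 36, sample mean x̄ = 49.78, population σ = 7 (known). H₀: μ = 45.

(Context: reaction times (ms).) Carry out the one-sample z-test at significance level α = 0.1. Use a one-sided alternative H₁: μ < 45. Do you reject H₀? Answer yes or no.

reject H₀: no

SE = σ/√n = 7/√36 = 1.1667
z = (x̄−μ₀)/SE = (49.78−45)/1.1667 = 4.0971
p-value (one-sided, H₁ less) = 0.99998
At α=0.1: p ≥ α → fail to reject H₀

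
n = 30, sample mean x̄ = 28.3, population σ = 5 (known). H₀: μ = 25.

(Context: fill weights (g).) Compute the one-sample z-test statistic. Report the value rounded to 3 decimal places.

test statistic = 3.615

SE = σ/√n = 5/√30 = 0.9129
z = (x̄−μ₀)/SE = (28.3−25)/0.9129 = 3.6150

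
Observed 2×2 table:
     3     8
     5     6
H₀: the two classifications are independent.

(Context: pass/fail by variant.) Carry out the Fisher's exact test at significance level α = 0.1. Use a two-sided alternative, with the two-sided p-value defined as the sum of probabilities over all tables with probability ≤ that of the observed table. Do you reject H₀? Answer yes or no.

reject H₀: no

Margins: r₁=11, r₂=11, c₁=8, c₂=14, n=22
p_obs = C(11,3)·C(11,5)/C(22,8); sum pmf over tables with pmf ≤ p_obs
p-value (two-sided) = 0.65944
At α=0.1: p ≥ α → fail to reject H₀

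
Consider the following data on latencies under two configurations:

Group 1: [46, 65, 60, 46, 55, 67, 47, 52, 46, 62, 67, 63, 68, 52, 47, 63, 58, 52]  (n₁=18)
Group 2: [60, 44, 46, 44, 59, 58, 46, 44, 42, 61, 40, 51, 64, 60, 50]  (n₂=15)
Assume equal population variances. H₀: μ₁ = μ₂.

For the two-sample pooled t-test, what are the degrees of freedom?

degrees of freedom = 31

df = n₁ + n₂ − 2 = 18 + 15 − 2 = 31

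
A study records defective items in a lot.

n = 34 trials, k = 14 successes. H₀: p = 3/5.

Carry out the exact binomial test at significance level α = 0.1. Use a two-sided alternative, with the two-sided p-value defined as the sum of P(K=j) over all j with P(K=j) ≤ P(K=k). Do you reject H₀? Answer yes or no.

Exact binomial: n=34, k=14, p₀=3/5=0.6000
P(X=j) = C(n,j)·p₀^j·(1−p₀)^(n−j); p = Σ P(X=j) over j with P(X=j) ≤ P(X=14)
p-value (two-sided) = 0.03423
At α=0.1: p < α → reject H₀

reject H₀: yes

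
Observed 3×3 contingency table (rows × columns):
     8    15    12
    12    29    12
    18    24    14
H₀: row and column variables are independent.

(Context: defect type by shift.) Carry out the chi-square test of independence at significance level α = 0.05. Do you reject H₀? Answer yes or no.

reject H₀: no

Row totals [35, 53, 56], col totals [38, 68, 38], n=144
χ² = (8−9.24)²/9.24 + (15−16.53)²/16.53 + (12−9.24)²/9.24 + (12−13.99)²/13.99 + (29−25.03)²/25.03 + (12−13.99)²/13.99 + (18−14.78)²/14.78 + (24−26.44)²/26.44 + (14−14.78)²/14.78 = 3.2977
df = 4
p-value (upper-tail) = 0.50929
At α=0.05: p ≥ α → fail to reject H₀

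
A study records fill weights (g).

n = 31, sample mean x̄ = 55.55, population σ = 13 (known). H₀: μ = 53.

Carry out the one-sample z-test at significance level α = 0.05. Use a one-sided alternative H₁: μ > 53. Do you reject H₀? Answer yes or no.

reject H₀: no

SE = σ/√n = 13/√31 = 2.3349
z = (x̄−μ₀)/SE = (55.55−53)/2.3349 = 1.0921
p-value (one-sided, H₁ greater) = 0.13739
At α=0.05: p ≥ α → fail to reject H₀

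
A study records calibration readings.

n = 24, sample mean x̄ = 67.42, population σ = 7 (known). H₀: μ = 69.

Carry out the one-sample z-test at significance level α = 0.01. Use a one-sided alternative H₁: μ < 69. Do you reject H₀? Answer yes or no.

SE = σ/√n = 7/√24 = 1.4289
z = (x̄−μ₀)/SE = (67.42−69)/1.4289 = -1.1058
p-value (one-sided, H₁ less) = 0.13441
At α=0.01: p ≥ α → fail to reject H₀

reject H₀: no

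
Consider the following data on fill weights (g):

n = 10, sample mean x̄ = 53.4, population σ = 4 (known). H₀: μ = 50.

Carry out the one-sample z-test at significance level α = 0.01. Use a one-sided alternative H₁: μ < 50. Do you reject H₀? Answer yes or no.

SE = σ/√n = 4/√10 = 1.2649
z = (x̄−μ₀)/SE = (53.4−50)/1.2649 = 2.6879
p-value (one-sided, H₁ less) = 0.99641
At α=0.01: p ≥ α → fail to reject H₀

reject H₀: no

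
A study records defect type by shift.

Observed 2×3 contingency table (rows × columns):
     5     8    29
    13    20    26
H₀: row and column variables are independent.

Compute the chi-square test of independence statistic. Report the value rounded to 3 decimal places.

test statistic = 6.176

Row totals [42, 59], col totals [18, 28, 55], n=101
χ² = (5−7.49)²/7.49 + (8−11.64)²/11.64 + (29−22.87)²/22.87 + (13−10.51)²/10.51 + (20−16.36)²/16.36 + (26−32.13)²/32.13 = 6.1756
df = 2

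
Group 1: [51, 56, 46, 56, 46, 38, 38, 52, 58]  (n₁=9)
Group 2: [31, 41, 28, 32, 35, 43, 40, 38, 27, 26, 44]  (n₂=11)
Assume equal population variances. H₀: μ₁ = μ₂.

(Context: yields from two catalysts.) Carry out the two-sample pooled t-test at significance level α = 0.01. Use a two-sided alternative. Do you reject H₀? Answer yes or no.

reject H₀: yes

x̄₁=49.000, s₁=7.517, n₁=9
x̄₂=35.000, s₂=6.588, n₂=11
s_p² = [8·7.517² + 10·6.588²]/18 = 49.2222
SE = √(s_p²·(1/9+1/11)) = 3.1534
t = (49.000−35.000)/3.1534 = 4.4397
df = 18
p-value (two-sided) = 0.00032
At α=0.01: p < α → reject H₀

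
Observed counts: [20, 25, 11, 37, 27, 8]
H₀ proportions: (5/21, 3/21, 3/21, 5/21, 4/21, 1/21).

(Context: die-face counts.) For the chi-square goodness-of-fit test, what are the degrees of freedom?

df = k − 1 = 6 − 1 = 5

degrees of freedom = 5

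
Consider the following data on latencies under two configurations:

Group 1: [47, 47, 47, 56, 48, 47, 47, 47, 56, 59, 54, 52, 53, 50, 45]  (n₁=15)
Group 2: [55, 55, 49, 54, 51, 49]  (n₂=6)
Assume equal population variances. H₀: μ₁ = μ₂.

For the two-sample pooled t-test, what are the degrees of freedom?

degrees of freedom = 19

df = n₁ + n₂ − 2 = 15 + 6 − 2 = 19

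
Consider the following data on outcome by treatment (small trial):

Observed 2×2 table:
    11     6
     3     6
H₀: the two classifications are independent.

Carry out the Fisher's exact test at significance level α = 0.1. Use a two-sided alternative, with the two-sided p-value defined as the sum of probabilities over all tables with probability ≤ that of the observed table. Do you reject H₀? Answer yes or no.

reject H₀: no

Margins: r₁=17, r₂=9, c₁=14, c₂=12, n=26
p_obs = C(17,11)·C(9,3)/C(26,14); sum pmf over tables with pmf ≤ p_obs
p-value (two-sided) = 0.21767
At α=0.1: p ≥ α → fail to reject H₀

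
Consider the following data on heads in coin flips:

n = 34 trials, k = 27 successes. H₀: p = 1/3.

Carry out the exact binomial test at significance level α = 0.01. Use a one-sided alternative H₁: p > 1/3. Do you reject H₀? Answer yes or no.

reject H₀: yes

Exact binomial: n=34, k=27, p₀=1/3=0.3333
P(X≥27) from Σ C(n,i)·p₀^i·(1−p₀)^(n−i)
p-value (one-sided, H₁ greater) = 0.00000
At α=0.01: p < α → reject H₀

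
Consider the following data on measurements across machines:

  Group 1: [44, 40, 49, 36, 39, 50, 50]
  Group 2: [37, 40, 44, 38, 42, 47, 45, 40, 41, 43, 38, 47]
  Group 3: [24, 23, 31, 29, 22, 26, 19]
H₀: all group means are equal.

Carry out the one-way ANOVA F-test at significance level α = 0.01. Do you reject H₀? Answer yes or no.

reject H₀: yes

Group means [44.00, 41.83, 24.86], grand mean 37.846
SSB = Σnᵢ(x̄ᵢ−x̄)² = 1636.861; SSW = ΣΣ(x−x̄ᵢ)² = 434.524
MSB = 1636.861/2 = 818.4304; MSW = 434.524/23 = 18.8923
F = MSB/MSW = 43.3208
df = (2, 23)
p-value (upper-tail) = 0.00000
At α=0.01: p < α → reject H₀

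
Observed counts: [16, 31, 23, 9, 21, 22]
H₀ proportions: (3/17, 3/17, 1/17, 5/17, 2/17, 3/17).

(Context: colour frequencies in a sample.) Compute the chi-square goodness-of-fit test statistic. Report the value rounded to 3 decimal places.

n = 122; E_i = n·p_i = [21.53, 21.53, 7.18, 35.88, 14.35, 21.53]
χ² = (16−21.53)²/21.53 + (31−21.53)²/21.53 + (23−7.18)²/7.18 + (9−35.88)²/35.88 + (21−14.35)²/14.35 + (22−21.53)²/21.53 = 63.7041
df = 5

test statistic = 63.704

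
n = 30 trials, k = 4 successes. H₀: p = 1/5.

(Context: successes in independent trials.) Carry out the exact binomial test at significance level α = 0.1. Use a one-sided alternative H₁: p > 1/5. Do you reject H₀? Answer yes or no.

reject H₀: no

Exact binomial: n=30, k=4, p₀=1/5=0.2000
P(X≥4) from Σ C(n,i)·p₀^i·(1−p₀)^(n−i)
p-value (one-sided, H₁ greater) = 0.87729
At α=0.1: p ≥ α → fail to reject H₀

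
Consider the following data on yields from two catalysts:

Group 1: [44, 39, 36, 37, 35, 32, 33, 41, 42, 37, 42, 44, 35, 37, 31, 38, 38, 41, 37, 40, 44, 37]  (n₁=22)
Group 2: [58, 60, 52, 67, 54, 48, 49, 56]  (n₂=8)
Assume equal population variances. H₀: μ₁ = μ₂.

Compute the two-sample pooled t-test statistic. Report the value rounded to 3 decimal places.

test statistic = -9.287

x̄₁=38.182, s₁=3.775, n₁=22
x̄₂=55.500, s₂=6.234, n₂=8
s_p² = [21·3.775² + 7·6.234²]/28 = 20.4026
SE = √(s_p²·(1/22+1/8)) = 1.8649
t = (38.182−55.500)/1.8649 = -9.2866
df = 28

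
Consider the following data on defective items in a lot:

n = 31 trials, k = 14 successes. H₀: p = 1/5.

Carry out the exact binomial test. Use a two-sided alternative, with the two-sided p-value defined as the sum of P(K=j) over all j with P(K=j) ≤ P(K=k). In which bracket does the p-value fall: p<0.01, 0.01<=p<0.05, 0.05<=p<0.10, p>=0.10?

Exact binomial: n=31, k=14, p₀=1/5=0.2000
P(X=j) = C(n,j)·p₀^j·(1−p₀)^(n−j); p = Σ P(X=j) over j with P(X=j) ≤ P(X=14)
p-value (two-sided) = 0.00134
→ bracket: p<0.01

p-value bracket: p<0.01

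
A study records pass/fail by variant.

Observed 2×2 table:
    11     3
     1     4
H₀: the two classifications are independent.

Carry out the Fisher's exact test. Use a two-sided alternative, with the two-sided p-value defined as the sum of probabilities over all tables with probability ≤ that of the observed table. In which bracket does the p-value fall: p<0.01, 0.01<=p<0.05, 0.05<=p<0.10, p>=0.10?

p-value bracket: 0.01<=p<0.05

Margins: r₁=14, r₂=5, c₁=12, c₂=7, n=19
p_obs = C(14,11)·C(5,1)/C(19,12); sum pmf over tables with pmf ≤ p_obs
p-value (two-sided) = 0.03793
→ bracket: 0.01<=p<0.05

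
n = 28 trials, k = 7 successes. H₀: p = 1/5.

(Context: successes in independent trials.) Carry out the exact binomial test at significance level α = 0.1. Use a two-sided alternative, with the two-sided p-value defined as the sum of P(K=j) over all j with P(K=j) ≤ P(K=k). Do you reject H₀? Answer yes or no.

Exact binomial: n=28, k=7, p₀=1/5=0.2000
P(X=j) = C(n,j)·p₀^j·(1−p₀)^(n−j); p = Σ P(X=j) over j with P(X=j) ≤ P(X=7)
p-value (two-sided) = 0.48174
At α=0.1: p ≥ α → fail to reject H₀

reject H₀: no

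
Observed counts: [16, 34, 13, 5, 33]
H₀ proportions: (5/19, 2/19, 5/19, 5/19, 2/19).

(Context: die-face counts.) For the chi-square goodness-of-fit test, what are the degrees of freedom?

df = k − 1 = 5 − 1 = 4

degrees of freedom = 4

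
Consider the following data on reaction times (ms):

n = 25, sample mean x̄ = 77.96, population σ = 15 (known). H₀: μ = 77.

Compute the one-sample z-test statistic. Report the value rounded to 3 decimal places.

SE = σ/√n = 15/√25 = 3.0000
z = (x̄−μ₀)/SE = (77.96−77)/3.0000 = 0.3200

test statistic = 0.320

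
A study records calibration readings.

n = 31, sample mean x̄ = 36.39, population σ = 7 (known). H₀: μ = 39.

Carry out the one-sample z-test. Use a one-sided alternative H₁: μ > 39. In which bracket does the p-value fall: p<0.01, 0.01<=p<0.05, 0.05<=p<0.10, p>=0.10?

p-value bracket: p>=0.10

SE = σ/√n = 7/√31 = 1.2572
z = (x̄−μ₀)/SE = (36.39−39)/1.2572 = -2.0760
p-value (one-sided, H₁ greater) = 0.98105
→ bracket: p>=0.10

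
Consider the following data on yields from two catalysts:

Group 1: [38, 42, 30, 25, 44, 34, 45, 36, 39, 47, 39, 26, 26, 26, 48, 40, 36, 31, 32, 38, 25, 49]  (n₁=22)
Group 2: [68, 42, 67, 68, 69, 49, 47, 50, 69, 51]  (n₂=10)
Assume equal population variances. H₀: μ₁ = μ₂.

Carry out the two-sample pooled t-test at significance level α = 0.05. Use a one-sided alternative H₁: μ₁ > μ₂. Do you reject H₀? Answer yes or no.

reject H₀: no

x̄₁=36.182, s₁=7.805, n₁=22
x̄₂=58.000, s₂=11.025, n₂=10
s_p² = [21·7.805² + 9·11.025²]/30 = 79.1091
SE = √(s_p²·(1/22+1/10)) = 3.3922
t = (36.182−58.000)/3.3922 = -6.4319
df = 30
p-value (one-sided, H₁ greater) = 1.00000
At α=0.05: p ≥ α → fail to reject H₀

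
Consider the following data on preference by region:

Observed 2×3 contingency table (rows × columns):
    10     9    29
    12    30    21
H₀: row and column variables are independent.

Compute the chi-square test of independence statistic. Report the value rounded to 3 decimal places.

test statistic = 10.942

Row totals [48, 63], col totals [22, 39, 50], n=111
χ² = (10−9.51)²/9.51 + (9−16.86)²/16.86 + (29−21.62)²/21.62 + (12−12.49)²/12.49 + (30−22.14)²/22.14 + (21−28.38)²/28.38 = 10.9423
df = 2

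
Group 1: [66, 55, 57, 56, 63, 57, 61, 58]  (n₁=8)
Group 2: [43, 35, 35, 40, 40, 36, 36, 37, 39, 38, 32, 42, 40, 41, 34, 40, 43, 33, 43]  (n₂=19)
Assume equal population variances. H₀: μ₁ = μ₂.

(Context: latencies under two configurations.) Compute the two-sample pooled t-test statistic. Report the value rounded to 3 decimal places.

x̄₁=59.125, s₁=3.834, n₁=8
x̄₂=38.263, s₂=3.494, n₂=19
s_p² = [7·3.834² + 18·3.494²]/25 = 12.9024
SE = √(s_p²·(1/8+1/19)) = 1.5139
t = (59.125−38.263)/1.5139 = 13.7803
df = 25

test statistic = 13.780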